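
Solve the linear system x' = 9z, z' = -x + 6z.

x(t) = 3c_1e^(3t) + 3c_2te^(3t) - c_2e^(3t), z(t) = c_1e^(3t) + c_2te^(3t)

Coefficient matrix A = [[0, 9], [-1, 6]].
Characteristic polynomial det(A - λI) = λ^2 - 6λ + 9 = 0.
Single eigenvalue λ = 3 with algebraic multiplicity 2.
Eigenvector v = (3,1); generalized eigenvector w with (A-λI)w=v is (-1,0).
General solution: e^(3t)[c_1·v + c_2·(t·v + w)].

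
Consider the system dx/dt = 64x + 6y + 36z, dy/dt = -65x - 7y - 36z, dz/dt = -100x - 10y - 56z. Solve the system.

x(t) = -2K_1e^(4t) + 6K_2e^(-t) - 3K_3e^(-2t), y(t) = 2K_1e^(4t) - 5K_2e^(-t) + 3K_3e^(-2t), z(t) = 3K_1e^(4t) - 10K_2e^(-t) + 5K_3e^(-2t)

Coefficient matrix A = [[64, 6, 36], [-65, -7, -36], [-100, -10, -56]].
det(A - λI) = 0 gives eigenvalues λ = 4, -1, -2.
For λ=4: eigenvector (-2,2,3).
For λ=-1: eigenvector (6,-5,-10).
For λ=-2: eigenvector (-3,3,5).
General solution: K_1e^(4t)(-2,2,3) + K_2e^(-t)(6,-5,-10) + K_3e^(-2t)(-3,3,5).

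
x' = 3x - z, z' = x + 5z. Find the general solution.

x(t) = K_1e^(4t) + K_2te^(4t) - 2K_2e^(4t), z(t) = -K_1e^(4t) - K_2te^(4t) + K_2e^(4t)

Coefficient matrix A = [[3, -1], [1, 5]].
Characteristic polynomial det(A - λI) = λ^2 - 8λ + 16 = 0.
Single eigenvalue λ = 4 with algebraic multiplicity 2.
Eigenvector v = (1,-1); generalized eigenvector w with (A-λI)w=v is (-2,1).
General solution: e^(4t)[K_1·v + K_2·(t·v + w)].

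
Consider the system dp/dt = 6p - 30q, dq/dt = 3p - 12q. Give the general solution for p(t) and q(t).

Coefficient matrix A = [[6, -30], [3, -12]].
Characteristic polynomial det(A - λI) = λ^2 + 6λ + 18 = 0.
Eigenvalues λ = -3 ± 3i (complex conjugate pair).
For λ=-3+3i: an eigenvector is (3,1) - i(-1,0) = (3 + i, 1).
A real fundamental pair from Re and Im of e^((-3+3i)t)v: X_1 = e^(-3t)(cos(3t)·(3,1) + sin(3t)·(-1,0)), X_2 = e^(-3t)(sin(3t)·(3,1) - cos(3t)·(-1,0)).
General solution: K_1X_1 + K_2X_2.

p(t) = -K_1e^(-3t)sin(3t) + 3K_1e^(-3t)cos(3t) + 3K_2e^(-3t)sin(3t) + K_2e^(-3t)cos(3t), q(t) = K_1e^(-3t)cos(3t) + K_2e^(-3t)sin(3t)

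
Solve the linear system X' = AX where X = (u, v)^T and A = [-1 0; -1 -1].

Coefficient matrix A = [[-1, 0], [-1, -1]].
Characteristic polynomial det(A - λI) = λ^2 + 2λ + 1 = 0.
Single eigenvalue λ = -1 with algebraic multiplicity 2.
Eigenvector v = (0,-1); generalized eigenvector w with (A-λI)w=v is (1,2).
General solution: e^(-t)[C_1·v + C_2·(t·v + w)].

u(t) = C_2e^(-t), v(t) = -C_1e^(-t) - C_2te^(-t) + 2C_2e^(-t)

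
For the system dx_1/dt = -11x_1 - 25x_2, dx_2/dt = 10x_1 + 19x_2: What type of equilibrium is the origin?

A = [[-11,-25],[10,19]]; det(A-λI) = λ^2 - 8λ + 41.
λ = 4 ± 5i: positive real part.

unstable spiral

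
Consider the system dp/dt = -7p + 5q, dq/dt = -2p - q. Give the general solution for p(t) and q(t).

p(t) = -2C_1e^(-4t)sin(t) - C_1e^(-4t)cos(t) - C_2e^(-4t)sin(t) + 2C_2e^(-4t)cos(t), q(t) = -C_1e^(-4t)sin(t) - C_1e^(-4t)cos(t) - C_2e^(-4t)sin(t) + C_2e^(-4t)cos(t)

Coefficient matrix A = [[-7, 5], [-2, -1]].
Characteristic polynomial det(A - λI) = λ^2 + 8λ + 17 = 0.
Eigenvalues λ = -4 ± i (complex conjugate pair).
For λ=-4+i: an eigenvector is (-1,-1) - i(-2,-1) = (-1 + 2i, -1 + i).
A real fundamental pair from Re and Im of e^((-4+i)t)v: X_1 = e^(-4t)(cos(t)·(-1,-1) + sin(t)·(-2,-1)), X_2 = e^(-4t)(sin(t)·(-1,-1) - cos(t)·(-2,-1)).
General solution: C_1X_1 + C_2X_2.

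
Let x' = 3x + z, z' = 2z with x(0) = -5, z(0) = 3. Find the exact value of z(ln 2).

12

A = [[3,1],[0,2]]; eigenvalues λ = 3, 2.
Eigenvectors: (1,0) for λ=3, (-1,1) for λ=2.
From the initial condition, c_1 = -2, c_2 = 3.
z(ln 2) = (-2)(2^3)(0) + (3)(2^2)(1) = 12.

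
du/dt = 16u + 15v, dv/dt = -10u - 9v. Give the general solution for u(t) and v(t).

Coefficient matrix A = [[16, 15], [-10, -9]].
Characteristic polynomial det(A - λI) = λ^2 - 7λ + 6 = 0.
Eigenvalues λ = 6, 1.
For λ=6: (A-λI) row 1 is [10, 15], so an eigenvector is (3, -2).
For λ=1: (A-λI) row 1 is [15, 15], so an eigenvector is (1, -1).
General solution: C_1e^(6t)(3,-2) + C_2e^(t)(1,-1).

u(t) = 3C_1e^(6t) + C_2e^(t), v(t) = -2C_1e^(6t) - C_2e^(t)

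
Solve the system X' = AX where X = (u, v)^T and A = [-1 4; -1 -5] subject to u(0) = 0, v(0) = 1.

u(t) = 4te^(-3t), v(t) = -2te^(-3t) + e^(-3t)

Coefficient matrix A = [[-1, 4], [-1, -5]].
Characteristic polynomial det(A - λI) = λ^2 + 6λ + 9 = 0.
Single eigenvalue λ = -3 with algebraic multiplicity 2.
Eigenvector v = (2,-1); generalized eigenvector w with (A-λI)w=v is (-1,1).
General solution: e^(-3t)[c_1·v + c_2·(t·v + w)].
Applying u(0)=0, v(0)=1 gives c_1=1, c_2=2.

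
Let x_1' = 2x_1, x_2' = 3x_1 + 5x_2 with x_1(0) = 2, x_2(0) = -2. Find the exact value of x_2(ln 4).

-32

A = [[2,0],[3,5]]; eigenvalues λ = 2, 5.
Eigenvectors: (-1,1) for λ=2, (0,-1) for λ=5.
From the initial condition, c_1 = -2, c_2 = 0.
x_2(ln 4) = (-2)(4^2)(1) + (0)(4^5)(-1) = -32.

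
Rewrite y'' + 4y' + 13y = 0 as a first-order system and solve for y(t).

Let x_1 = y, x_2 = y'. Then x_1' = x_2 and x_2' = -13x_1 - 4x_2.
A = [[0,1],[-13,-4]]; det(A-λI) = λ^2 + 4λ + 13.
Eigenvalues λ = -2 ± 3i.

y(t) = K_1e^(-2t)cos(3t) + K_2e^(-2t)sin(3t)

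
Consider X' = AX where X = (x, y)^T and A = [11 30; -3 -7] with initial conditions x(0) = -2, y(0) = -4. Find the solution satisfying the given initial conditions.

x(t) = -46e^(2t)sin(3t) - 2e^(2t)cos(3t), y(t) = 14e^(2t)sin(3t) - 4e^(2t)cos(3t)

Coefficient matrix A = [[11, 30], [-3, -7]].
Characteristic polynomial det(A - λI) = λ^2 - 4λ + 13 = 0.
Eigenvalues λ = 2 ± 3i (complex conjugate pair).
For λ=2+3i: an eigenvector is (3,-1) - i(-1,0) = (3 + i, -1).
A real fundamental pair from Re and Im of e^((2+3i)t)v: X_1 = e^(2t)(cos(3t)·(3,-1) + sin(3t)·(-1,0)), X_2 = e^(2t)(sin(3t)·(3,-1) - cos(3t)·(-1,0)).
General solution: c_1X_1 + c_2X_2.
Applying x(0)=-2, y(0)=-4 gives c_1=4, c_2=-14.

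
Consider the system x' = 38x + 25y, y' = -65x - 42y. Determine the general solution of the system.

Coefficient matrix A = [[38, 25], [-65, -42]].
Characteristic polynomial det(A - λI) = λ^2 + 4λ + 29 = 0.
Eigenvalues λ = -2 ± 5i (complex conjugate pair).
For λ=-2+5i: an eigenvector is (-1,2) - i(2,-3) = (-1 - 2i, 2 + 3i).
A real fundamental pair from Re and Im of e^((-2+5i)t)v: X_1 = e^(-2t)(cos(5t)·(-1,2) + sin(5t)·(2,-3)), X_2 = e^(-2t)(sin(5t)·(-1,2) - cos(5t)·(2,-3)).
General solution: c_1X_1 + c_2X_2.

x(t) = 2c_1e^(-2t)sin(5t) - c_1e^(-2t)cos(5t) - c_2e^(-2t)sin(5t) - 2c_2e^(-2t)cos(5t), y(t) = -3c_1e^(-2t)sin(5t) + 2c_1e^(-2t)cos(5t) + 2c_2e^(-2t)sin(5t) + 3c_2e^(-2t)cos(5t)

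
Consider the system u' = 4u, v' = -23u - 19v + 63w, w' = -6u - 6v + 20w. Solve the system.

Coefficient matrix A = [[4, 0, 0], [-23, -19, 63], [-6, -6, 20]].
det(A - λI) = 0 gives eigenvalues λ = -1, 4, 2.
For λ=-1: eigenvector (0,7,2).
For λ=4: eigenvector (1,-1,0).
For λ=2: eigenvector (0,3,1).
General solution: C_1e^(-t)(0,7,2) + C_2e^(4t)(1,-1,0) + C_3e^(2t)(0,3,1).

u(t) = C_2e^(4t), v(t) = 7C_1e^(-t) - C_2e^(4t) + 3C_3e^(2t), w(t) = 2C_1e^(-t) + C_3e^(2t)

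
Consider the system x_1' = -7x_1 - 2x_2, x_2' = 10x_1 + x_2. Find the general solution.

Coefficient matrix A = [[-7, -2], [10, 1]].
Characteristic polynomial det(A - λI) = λ^2 + 6λ + 13 = 0.
Eigenvalues λ = -3 ± 2i (complex conjugate pair).
For λ=-3+2i: an eigenvector is (1,-2) - i(0,1) = (1, -2 - i).
A real fundamental pair from Re and Im of e^((-3+2i)t)v: X_1 = e^(-3t)(cos(2t)·(1,-2) + sin(2t)·(0,1)), X_2 = e^(-3t)(sin(2t)·(1,-2) - cos(2t)·(0,1)).
General solution: c_1X_1 + c_2X_2.

x_1(t) = c_1e^(-3t)cos(2t) + c_2e^(-3t)sin(2t), x_2(t) = c_1e^(-3t)sin(2t) - 2c_1e^(-3t)cos(2t) - 2c_2e^(-3t)sin(2t) - c_2e^(-3t)cos(2t)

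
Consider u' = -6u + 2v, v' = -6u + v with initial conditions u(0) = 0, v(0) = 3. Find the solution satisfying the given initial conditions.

u(t) = 6e^(-2t) - 6e^(-3t), v(t) = 12e^(-2t) - 9e^(-3t)

Coefficient matrix A = [[-6, 2], [-6, 1]].
Characteristic polynomial det(A - λI) = λ^2 + 5λ + 6 = 0.
Eigenvalues λ = -3, -2.
For λ=-3: (A-λI) row 1 is [-3, 2], so an eigenvector is (2, 3).
For λ=-2: (A-λI) row 1 is [-4, 2], so an eigenvector is (-1, -2).
General solution: c_1e^(-3t)(2,3) + c_2e^(-2t)(-1,-2).
Applying u(0)=0, v(0)=3 gives c_1=-3, c_2=-6.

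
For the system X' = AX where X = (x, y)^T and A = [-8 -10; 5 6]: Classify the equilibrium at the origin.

A = [[-8,-10],[5,6]]; det(A-λI) = λ^2 + 2λ + 2.
λ = -1 ± i: negative real part.

stable spiral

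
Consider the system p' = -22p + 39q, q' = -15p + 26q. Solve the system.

p(t) = -3C_1e^(2t)sin(3t) + 2C_1e^(2t)cos(3t) + 2C_2e^(2t)sin(3t) + 3C_2e^(2t)cos(3t), q(t) = -2C_1e^(2t)sin(3t) + C_1e^(2t)cos(3t) + C_2e^(2t)sin(3t) + 2C_2e^(2t)cos(3t)

Coefficient matrix A = [[-22, 39], [-15, 26]].
Characteristic polynomial det(A - λI) = λ^2 - 4λ + 13 = 0.
Eigenvalues λ = 2 ± 3i (complex conjugate pair).
For λ=2+3i: an eigenvector is (2,1) - i(-3,-2) = (2 + 3i, 1 + 2i).
A real fundamental pair from Re and Im of e^((2+3i)t)v: X_1 = e^(2t)(cos(3t)·(2,1) + sin(3t)·(-3,-2)), X_2 = e^(2t)(sin(3t)·(2,1) - cos(3t)·(-3,-2)).
General solution: C_1X_1 + C_2X_2.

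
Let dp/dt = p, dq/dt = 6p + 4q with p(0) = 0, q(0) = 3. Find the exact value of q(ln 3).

243

A = [[1,0],[6,4]]; eigenvalues λ = 1, 4.
Eigenvectors: (-1,2) for λ=1, (0,-1) for λ=4.
From the initial condition, c_1 = 0, c_2 = -3.
q(ln 3) = (0)(3^1)(2) + (-3)(3^4)(-1) = 243.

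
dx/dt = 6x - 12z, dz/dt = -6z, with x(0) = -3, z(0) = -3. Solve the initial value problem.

Coefficient matrix A = [[6, -12], [0, -6]].
Characteristic polynomial det(A - λI) = λ^2 - 36 = 0.
Eigenvalues λ = 6, -6.
For λ=6: (A-λI) row 1 is [0, -12], so an eigenvector is (-1, 0).
For λ=-6: (A-λI) row 1 is [12, -12], so an eigenvector is (1, 1).
General solution: c_1e^(6t)(-1,0) + c_2e^(-6t)(1,1).
Applying x(0)=-3, z(0)=-3 gives c_1=0, c_2=-3.

x(t) = -3e^(-6t), z(t) = -3e^(-6t)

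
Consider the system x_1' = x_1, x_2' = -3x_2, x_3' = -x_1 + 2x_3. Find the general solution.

Coefficient matrix A = [[1, 0, 0], [0, -3, 0], [-1, 0, 2]].
det(A - λI) = 0 gives eigenvalues λ = 2, -3, 1.
For λ=2: eigenvector (0,0,1).
For λ=-3: eigenvector (0,1,0).
For λ=1: eigenvector (1,0,1).
General solution: c_1e^(2t)(0,0,1) + c_2e^(-3t)(0,1,0) + c_3e^(t)(1,0,1).

x_1(t) = c_3e^(t), x_2(t) = c_2e^(-3t), x_3(t) = c_1e^(2t) + c_3e^(t)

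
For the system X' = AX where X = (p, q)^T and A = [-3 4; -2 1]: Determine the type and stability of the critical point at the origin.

A = [[-3,4],[-2,1]]; det(A-λI) = λ^2 + 2λ + 5.
λ = -1 ± 2i: negative real part.

stable spiral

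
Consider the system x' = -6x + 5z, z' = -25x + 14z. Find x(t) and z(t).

Coefficient matrix A = [[-6, 5], [-25, 14]].
Characteristic polynomial det(A - λI) = λ^2 - 8λ + 41 = 0.
Eigenvalues λ = 4 ± 5i (complex conjugate pair).
For λ=4+5i: an eigenvector is (0,-1) - i(-1,-2) = (0 + i, -1 + 2i).
A real fundamental pair from Re and Im of e^((4+5i)t)v: X_1 = e^(4t)(cos(5t)·(0,-1) + sin(5t)·(-1,-2)), X_2 = e^(4t)(sin(5t)·(0,-1) - cos(5t)·(-1,-2)).
General solution: c_1X_1 + c_2X_2.

x(t) = -c_1e^(4t)sin(5t) + c_2e^(4t)cos(5t), z(t) = -2c_1e^(4t)sin(5t) - c_1e^(4t)cos(5t) - c_2e^(4t)sin(5t) + 2c_2e^(4t)cos(5t)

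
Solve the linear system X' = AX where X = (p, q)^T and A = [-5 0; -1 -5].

Coefficient matrix A = [[-5, 0], [-1, -5]].
Characteristic polynomial det(A - λI) = λ^2 + 10λ + 25 = 0.
Single eigenvalue λ = -5 with algebraic multiplicity 2.
Eigenvector v = (0,-1); generalized eigenvector w with (A-λI)w=v is (1,-3).
General solution: e^(-5t)[c_1·v + c_2·(t·v + w)].

p(t) = c_2e^(-5t), q(t) = -c_1e^(-5t) - c_2te^(-5t) - 3c_2e^(-5t)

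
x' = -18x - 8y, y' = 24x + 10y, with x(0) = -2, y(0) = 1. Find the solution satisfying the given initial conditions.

x(t) = 4e^(-2t) - 6e^(-6t), y(t) = -8e^(-2t) + 9e^(-6t)

Coefficient matrix A = [[-18, -8], [24, 10]].
Characteristic polynomial det(A - λI) = λ^2 + 8λ + 12 = 0.
Eigenvalues λ = -2, -6.
For λ=-2: (A-λI) row 1 is [-16, -8], so an eigenvector is (-1, 2).
For λ=-6: (A-λI) row 1 is [-12, -8], so an eigenvector is (2, -3).
General solution: c_1e^(-2t)(-1,2) + c_2e^(-6t)(2,-3).
Applying x(0)=-2, y(0)=1 gives c_1=-4, c_2=-3.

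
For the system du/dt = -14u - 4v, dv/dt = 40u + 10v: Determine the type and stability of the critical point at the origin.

stable spiral

A = [[-14,-4],[40,10]]; det(A-λI) = λ^2 + 4λ + 20.
λ = -2 ± 4i: negative real part.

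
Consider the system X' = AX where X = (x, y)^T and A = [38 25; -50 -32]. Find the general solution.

Coefficient matrix A = [[38, 25], [-50, -32]].
Characteristic polynomial det(A - λI) = λ^2 - 6λ + 34 = 0.
Eigenvalues λ = 3 ± 5i (complex conjugate pair).
For λ=3+5i: an eigenvector is (-1,1) - i(-2,3) = (-1 + 2i, 1 - 3i).
A real fundamental pair from Re and Im of e^((3+5i)t)v: X_1 = e^(3t)(cos(5t)·(-1,1) + sin(5t)·(-2,3)), X_2 = e^(3t)(sin(5t)·(-1,1) - cos(5t)·(-2,3)).
General solution: K_1X_1 + K_2X_2.

x(t) = -2K_1e^(3t)sin(5t) - K_1e^(3t)cos(5t) - K_2e^(3t)sin(5t) + 2K_2e^(3t)cos(5t), y(t) = 3K_1e^(3t)sin(5t) + K_1e^(3t)cos(5t) + K_2e^(3t)sin(5t) - 3K_2e^(3t)cos(5t)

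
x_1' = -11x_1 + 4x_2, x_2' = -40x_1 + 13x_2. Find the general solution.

Coefficient matrix A = [[-11, 4], [-40, 13]].
Characteristic polynomial det(A - λI) = λ^2 - 2λ + 17 = 0.
Eigenvalues λ = 1 ± 4i (complex conjugate pair).
For λ=1+4i: an eigenvector is (1,3) - i(0,-1) = (1, 3 + i).
A real fundamental pair from Re and Im of e^((1+4i)t)v: X_1 = e^(t)(cos(4t)·(1,3) + sin(4t)·(0,-1)), X_2 = e^(t)(sin(4t)·(1,3) - cos(4t)·(0,-1)).
General solution: C_1X_1 + C_2X_2.

x_1(t) = C_1e^(t)cos(4t) + C_2e^(t)sin(4t), x_2(t) = -C_1e^(t)sin(4t) + 3C_1e^(t)cos(4t) + 3C_2e^(t)sin(4t) + C_2e^(t)cos(4t)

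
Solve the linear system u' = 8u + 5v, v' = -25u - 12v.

u(t) = -C_1e^(-2t)cos(5t) - C_2e^(-2t)sin(5t), v(t) = C_1e^(-2t)sin(5t) + 2C_1e^(-2t)cos(5t) + 2C_2e^(-2t)sin(5t) - C_2e^(-2t)cos(5t)

Coefficient matrix A = [[8, 5], [-25, -12]].
Characteristic polynomial det(A - λI) = λ^2 + 4λ + 29 = 0.
Eigenvalues λ = -2 ± 5i (complex conjugate pair).
For λ=-2+5i: an eigenvector is (-1,2) - i(0,1) = (-1, 2 - i).
A real fundamental pair from Re and Im of e^((-2+5i)t)v: X_1 = e^(-2t)(cos(5t)·(-1,2) + sin(5t)·(0,1)), X_2 = e^(-2t)(sin(5t)·(-1,2) - cos(5t)·(0,1)).
General solution: C_1X_1 + C_2X_2.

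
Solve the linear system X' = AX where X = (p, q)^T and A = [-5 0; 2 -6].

Coefficient matrix A = [[-5, 0], [2, -6]].
Characteristic polynomial det(A - λI) = λ^2 + 11λ + 30 = 0.
Eigenvalues λ = -5, -6.
For λ=-5: (A-λI) row 2 is [2, -1], so an eigenvector is (-1, -2).
For λ=-6: (A-λI) row 1 is [1, 0], so an eigenvector is (0, -1).
General solution: K_1e^(-5t)(-1,-2) + K_2e^(-6t)(0,-1).

p(t) = -K_1e^(-5t), q(t) = -2K_1e^(-5t) - K_2e^(-6t)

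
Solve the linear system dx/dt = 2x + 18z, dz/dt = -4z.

x(t) = -3C_1e^(-4t) - C_2e^(2t), z(t) = C_1e^(-4t)

Coefficient matrix A = [[2, 18], [0, -4]].
Characteristic polynomial det(A - λI) = λ^2 + 2λ - 8 = 0.
Eigenvalues λ = -4, 2.
For λ=-4: (A-λI) row 1 is [6, 18], so an eigenvector is (-3, 1).
For λ=2: (A-λI) row 1 is [0, 18], so an eigenvector is (-1, 0).
General solution: C_1e^(-4t)(-3,1) + C_2e^(2t)(-1,0).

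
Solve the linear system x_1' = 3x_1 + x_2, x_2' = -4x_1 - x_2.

x_1(t) = -C_1e^(t) - C_2te^(t) - C_2e^(t), x_2(t) = 2C_1e^(t) + 2C_2te^(t) + C_2e^(t)

Coefficient matrix A = [[3, 1], [-4, -1]].
Characteristic polynomial det(A - λI) = λ^2 - 2λ + 1 = 0.
Single eigenvalue λ = 1 with algebraic multiplicity 2.
Eigenvector v = (-1,2); generalized eigenvector w with (A-λI)w=v is (-1,1).
General solution: e^(t)[C_1·v + C_2·(t·v + w)].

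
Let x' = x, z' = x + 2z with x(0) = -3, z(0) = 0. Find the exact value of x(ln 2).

-6

A = [[1,0],[1,2]]; eigenvalues λ = 1, 2.
Eigenvectors: (1,-1) for λ=1, (0,-1) for λ=2.
From the initial condition, c_1 = -3, c_2 = 3.
x(ln 2) = (-3)(2^1)(1) + (3)(2^2)(0) = -6.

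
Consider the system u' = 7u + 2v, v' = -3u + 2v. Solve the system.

Coefficient matrix A = [[7, 2], [-3, 2]].
Characteristic polynomial det(A - λI) = λ^2 - 9λ + 20 = 0.
Eigenvalues λ = 5, 4.
For λ=5: (A-λI) row 1 is [2, 2], so an eigenvector is (-1, 1).
For λ=4: (A-λI) row 1 is [3, 2], so an eigenvector is (2, -3).
General solution: C_1e^(5t)(-1,1) + C_2e^(4t)(2,-3).

u(t) = -C_1e^(5t) + 2C_2e^(4t), v(t) = C_1e^(5t) - 3C_2e^(4t)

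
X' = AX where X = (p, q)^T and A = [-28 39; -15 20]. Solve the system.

Coefficient matrix A = [[-28, 39], [-15, 20]].
Characteristic polynomial det(A - λI) = λ^2 + 8λ + 25 = 0.
Eigenvalues λ = -4 ± 3i (complex conjugate pair).
For λ=-4+3i: an eigenvector is (3,2) - i(2,1) = (3 - 2i, 2 - i).
A real fundamental pair from Re and Im of e^((-4+3i)t)v: X_1 = e^(-4t)(cos(3t)·(3,2) + sin(3t)·(2,1)), X_2 = e^(-4t)(sin(3t)·(3,2) - cos(3t)·(2,1)).
General solution: C_1X_1 + C_2X_2.

p(t) = 2C_1e^(-4t)sin(3t) + 3C_1e^(-4t)cos(3t) + 3C_2e^(-4t)sin(3t) - 2C_2e^(-4t)cos(3t), q(t) = C_1e^(-4t)sin(3t) + 2C_1e^(-4t)cos(3t) + 2C_2e^(-4t)sin(3t) - C_2e^(-4t)cos(3t)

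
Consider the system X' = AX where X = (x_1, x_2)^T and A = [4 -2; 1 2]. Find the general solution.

Coefficient matrix A = [[4, -2], [1, 2]].
Characteristic polynomial det(A - λI) = λ^2 - 6λ + 10 = 0.
Eigenvalues λ = 3 ± i (complex conjugate pair).
For λ=3+i: an eigenvector is (-1,-1) - i(1,0) = (-1 - i, -1).
A real fundamental pair from Re and Im of e^((3+i)t)v: X_1 = e^(3t)(cos(t)·(-1,-1) + sin(t)·(1,0)), X_2 = e^(3t)(sin(t)·(-1,-1) - cos(t)·(1,0)).
General solution: c_1X_1 + c_2X_2.

x_1(t) = c_1e^(3t)sin(t) - c_1e^(3t)cos(t) - c_2e^(3t)sin(t) - c_2e^(3t)cos(t), x_2(t) = -c_1e^(3t)cos(t) - c_2e^(3t)sin(t)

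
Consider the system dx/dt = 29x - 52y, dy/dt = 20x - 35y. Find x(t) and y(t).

Coefficient matrix A = [[29, -52], [20, -35]].
Characteristic polynomial det(A - λI) = λ^2 + 6λ + 25 = 0.
Eigenvalues λ = -3 ± 4i (complex conjugate pair).
For λ=-3+4i: an eigenvector is (-2,-1) - i(-3,-2) = (-2 + 3i, -1 + 2i).
A real fundamental pair from Re and Im of e^((-3+4i)t)v: X_1 = e^(-3t)(cos(4t)·(-2,-1) + sin(4t)·(-3,-2)), X_2 = e^(-3t)(sin(4t)·(-2,-1) - cos(4t)·(-3,-2)).
General solution: K_1X_1 + K_2X_2.

x(t) = -3K_1e^(-3t)sin(4t) - 2K_1e^(-3t)cos(4t) - 2K_2e^(-3t)sin(4t) + 3K_2e^(-3t)cos(4t), y(t) = -2K_1e^(-3t)sin(4t) - K_1e^(-3t)cos(4t) - K_2e^(-3t)sin(4t) + 2K_2e^(-3t)cos(4t)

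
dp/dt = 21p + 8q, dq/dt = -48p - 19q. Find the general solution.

Coefficient matrix A = [[21, 8], [-48, -19]].
Characteristic polynomial det(A - λI) = λ^2 - 2λ - 15 = 0.
Eigenvalues λ = -3, 5.
For λ=-3: (A-λI) row 1 is [24, 8], so an eigenvector is (-1, 3).
For λ=5: (A-λI) row 1 is [16, 8], so an eigenvector is (1, -2).
General solution: c_1e^(-3t)(-1,3) + c_2e^(5t)(1,-2).

p(t) = -c_1e^(-3t) + c_2e^(5t), q(t) = 3c_1e^(-3t) - 2c_2e^(5t)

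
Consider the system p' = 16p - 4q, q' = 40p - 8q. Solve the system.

Coefficient matrix A = [[16, -4], [40, -8]].
Characteristic polynomial det(A - λI) = λ^2 - 8λ + 32 = 0.
Eigenvalues λ = 4 ± 4i (complex conjugate pair).
For λ=4+4i: an eigenvector is (0,-1) - i(1,3) = (0 - i, -1 - 3i).
A real fundamental pair from Re and Im of e^((4+4i)t)v: X_1 = e^(4t)(cos(4t)·(0,-1) + sin(4t)·(1,3)), X_2 = e^(4t)(sin(4t)·(0,-1) - cos(4t)·(1,3)).
General solution: c_1X_1 + c_2X_2.

p(t) = c_1e^(4t)sin(4t) - c_2e^(4t)cos(4t), q(t) = 3c_1e^(4t)sin(4t) - c_1e^(4t)cos(4t) - c_2e^(4t)sin(4t) - 3c_2e^(4t)cos(4t)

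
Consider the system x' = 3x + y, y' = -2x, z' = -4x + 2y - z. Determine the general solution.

Coefficient matrix A = [[3, 1, 0], [-2, 0, 0], [-4, 2, -1]].
det(A - λI) = 0 gives eigenvalues λ = 2, 1, -1.
For λ=2: eigenvector (1,-1,-2).
For λ=1: eigenvector (-1,2,4).
For λ=-1: eigenvector (0,0,1).
General solution: C_1e^(2t)(1,-1,-2) + C_2e^(t)(-1,2,4) + C_3e^(-t)(0,0,1).

x(t) = C_1e^(2t) - C_2e^(t), y(t) = -C_1e^(2t) + 2C_2e^(t), z(t) = -2C_1e^(2t) + 4C_2e^(t) + C_3e^(-t)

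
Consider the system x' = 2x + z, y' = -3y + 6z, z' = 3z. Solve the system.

x(t) = c_1e^(2t) + c_3e^(3t), y(t) = c_2e^(-3t) + c_3e^(3t), z(t) = c_3e^(3t)

Coefficient matrix A = [[2, 0, 1], [0, -3, 6], [0, 0, 3]].
det(A - λI) = 0 gives eigenvalues λ = 2, -3, 3.
For λ=2: eigenvector (1,0,0).
For λ=-3: eigenvector (0,1,0).
For λ=3: eigenvector (1,1,1).
General solution: c_1e^(2t)(1,0,0) + c_2e^(-3t)(0,1,0) + c_3e^(3t)(1,1,1).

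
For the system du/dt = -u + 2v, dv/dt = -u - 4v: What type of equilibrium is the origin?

A = [[-1,2],[-1,-4]]; det(A-λI) = λ^2 + 5λ + 6.
λ = -2, -3: both negative.

stable node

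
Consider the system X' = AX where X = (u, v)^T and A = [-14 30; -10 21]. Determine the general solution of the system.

u(t) = 2c_1e^(t) - 3c_2e^(6t), v(t) = c_1e^(t) - 2c_2e^(6t)

Coefficient matrix A = [[-14, 30], [-10, 21]].
Characteristic polynomial det(A - λI) = λ^2 - 7λ + 6 = 0.
Eigenvalues λ = 1, 6.
For λ=1: (A-λI) row 1 is [-15, 30], so an eigenvector is (2, 1).
For λ=6: (A-λI) row 1 is [-20, 30], so an eigenvector is (-3, -2).
General solution: c_1e^(t)(2,1) + c_2e^(6t)(-3,-2).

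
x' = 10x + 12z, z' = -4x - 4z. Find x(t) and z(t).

Coefficient matrix A = [[10, 12], [-4, -4]].
Characteristic polynomial det(A - λI) = λ^2 - 6λ + 8 = 0.
Eigenvalues λ = 2, 4.
For λ=2: (A-λI) row 1 is [8, 12], so an eigenvector is (-3, 2).
For λ=4: (A-λI) row 1 is [6, 12], so an eigenvector is (-2, 1).
General solution: C_1e^(2t)(-3,2) + C_2e^(4t)(-2,1).

x(t) = -3C_1e^(2t) - 2C_2e^(4t), z(t) = 2C_1e^(2t) + C_2e^(4t)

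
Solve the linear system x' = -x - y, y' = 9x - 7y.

x(t) = c_1e^(-4t) + c_2te^(-4t) + c_2e^(-4t), y(t) = 3c_1e^(-4t) + 3c_2te^(-4t) + 2c_2e^(-4t)

Coefficient matrix A = [[-1, -1], [9, -7]].
Characteristic polynomial det(A - λI) = λ^2 + 8λ + 16 = 0.
Single eigenvalue λ = -4 with algebraic multiplicity 2.
Eigenvector v = (1,3); generalized eigenvector w with (A-λI)w=v is (1,2).
General solution: e^(-4t)[c_1·v + c_2·(t·v + w)].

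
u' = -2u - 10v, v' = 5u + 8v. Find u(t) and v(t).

u(t) = K_1e^(3t)sin(5t) - K_1e^(3t)cos(5t) - K_2e^(3t)sin(5t) - K_2e^(3t)cos(5t), v(t) = -K_1e^(3t)sin(5t) + K_2e^(3t)cos(5t)

Coefficient matrix A = [[-2, -10], [5, 8]].
Characteristic polynomial det(A - λI) = λ^2 - 6λ + 34 = 0.
Eigenvalues λ = 3 ± 5i (complex conjugate pair).
For λ=3+5i: an eigenvector is (-1,0) - i(1,-1) = (-1 - i, 0 + i).
A real fundamental pair from Re and Im of e^((3+5i)t)v: X_1 = e^(3t)(cos(5t)·(-1,0) + sin(5t)·(1,-1)), X_2 = e^(3t)(sin(5t)·(-1,0) - cos(5t)·(1,-1)).
General solution: K_1X_1 + K_2X_2.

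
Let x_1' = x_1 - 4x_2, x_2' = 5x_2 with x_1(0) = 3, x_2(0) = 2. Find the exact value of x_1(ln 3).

A = [[1,-4],[0,5]]; eigenvalues λ = 1, 5.
Eigenvectors: (1,0) for λ=1, (-1,1) for λ=5.
From the initial condition, c_1 = 5, c_2 = 2.
x_1(ln 3) = (5)(3^1)(1) + (2)(3^5)(-1) = -471.

-471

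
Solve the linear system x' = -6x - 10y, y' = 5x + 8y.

Coefficient matrix A = [[-6, -10], [5, 8]].
Characteristic polynomial det(A - λI) = λ^2 - 2λ + 2 = 0.
Eigenvalues λ = 1 ± i (complex conjugate pair).
For λ=1+i: an eigenvector is (3,-2) - i(-1,1) = (3 + i, -2 - i).
A real fundamental pair from Re and Im of e^((1+i)t)v: X_1 = e^(t)(cos(t)·(3,-2) + sin(t)·(-1,1)), X_2 = e^(t)(sin(t)·(3,-2) - cos(t)·(-1,1)).
General solution: c_1X_1 + c_2X_2.

x(t) = -c_1e^(t)sin(t) + 3c_1e^(t)cos(t) + 3c_2e^(t)sin(t) + c_2e^(t)cos(t), y(t) = c_1e^(t)sin(t) - 2c_1e^(t)cos(t) - 2c_2e^(t)sin(t) - c_2e^(t)cos(t)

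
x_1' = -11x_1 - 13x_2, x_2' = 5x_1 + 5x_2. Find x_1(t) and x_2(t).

Coefficient matrix A = [[-11, -13], [5, 5]].
Characteristic polynomial det(A - λI) = λ^2 + 6λ + 10 = 0.
Eigenvalues λ = -3 ± i (complex conjugate pair).
For λ=-3+i: an eigenvector is (-2,1) - i(3,-2) = (-2 - 3i, 1 + 2i).
A real fundamental pair from Re and Im of e^((-3+i)t)v: X_1 = e^(-3t)(cos(t)·(-2,1) + sin(t)·(3,-2)), X_2 = e^(-3t)(sin(t)·(-2,1) - cos(t)·(3,-2)).
General solution: K_1X_1 + K_2X_2.

x_1(t) = 3K_1e^(-3t)sin(t) - 2K_1e^(-3t)cos(t) - 2K_2e^(-3t)sin(t) - 3K_2e^(-3t)cos(t), x_2(t) = -2K_1e^(-3t)sin(t) + K_1e^(-3t)cos(t) + K_2e^(-3t)sin(t) + 2K_2e^(-3t)cos(t)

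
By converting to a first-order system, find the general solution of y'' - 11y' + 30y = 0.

Let x_1 = y, x_2 = y'. Then x_1' = x_2 and x_2' = -30x_1 + 11x_2.
A = [[0,1],[-30,11]]; det(A-λI) = λ^2 - 11λ + 30.
Eigenvalues λ = 5, 6 with eigenvectors (1,5), (1,6).

y(t) = K_1e^(5t) + K_2e^(6t)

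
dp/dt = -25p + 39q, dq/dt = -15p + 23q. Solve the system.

Coefficient matrix A = [[-25, 39], [-15, 23]].
Characteristic polynomial det(A - λI) = λ^2 + 2λ + 10 = 0.
Eigenvalues λ = -1 ± 3i (complex conjugate pair).
For λ=-1+3i: an eigenvector is (3,2) - i(2,1) = (3 - 2i, 2 - i).
A real fundamental pair from Re and Im of e^((-1+3i)t)v: X_1 = e^(-t)(cos(3t)·(3,2) + sin(3t)·(2,1)), X_2 = e^(-t)(sin(3t)·(3,2) - cos(3t)·(2,1)).
General solution: C_1X_1 + C_2X_2.

p(t) = 2C_1e^(-t)sin(3t) + 3C_1e^(-t)cos(3t) + 3C_2e^(-t)sin(3t) - 2C_2e^(-t)cos(3t), q(t) = C_1e^(-t)sin(3t) + 2C_1e^(-t)cos(3t) + 2C_2e^(-t)sin(3t) - C_2e^(-t)cos(3t)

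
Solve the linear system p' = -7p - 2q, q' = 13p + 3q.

Coefficient matrix A = [[-7, -2], [13, 3]].
Characteristic polynomial det(A - λI) = λ^2 + 4λ + 5 = 0.
Eigenvalues λ = -2 ± i (complex conjugate pair).
For λ=-2+i: an eigenvector is (1,-3) - i(1,-2) = (1 - i, -3 + 2i).
A real fundamental pair from Re and Im of e^((-2+i)t)v: X_1 = e^(-2t)(cos(t)·(1,-3) + sin(t)·(1,-2)), X_2 = e^(-2t)(sin(t)·(1,-3) - cos(t)·(1,-2)).
General solution: c_1X_1 + c_2X_2.

p(t) = c_1e^(-2t)sin(t) + c_1e^(-2t)cos(t) + c_2e^(-2t)sin(t) - c_2e^(-2t)cos(t), q(t) = -2c_1e^(-2t)sin(t) - 3c_1e^(-2t)cos(t) - 3c_2e^(-2t)sin(t) + 2c_2e^(-2t)cos(t)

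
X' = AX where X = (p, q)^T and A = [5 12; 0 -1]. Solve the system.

Coefficient matrix A = [[5, 12], [0, -1]].
Characteristic polynomial det(A - λI) = λ^2 - 4λ - 5 = 0.
Eigenvalues λ = 5, -1.
For λ=5: (A-λI) row 1 is [0, 12], so an eigenvector is (-1, 0).
For λ=-1: (A-λI) row 1 is [6, 12], so an eigenvector is (-2, 1).
General solution: K_1e^(5t)(-1,0) + K_2e^(-t)(-2,1).

p(t) = -K_1e^(5t) - 2K_2e^(-t), q(t) = K_2e^(-t)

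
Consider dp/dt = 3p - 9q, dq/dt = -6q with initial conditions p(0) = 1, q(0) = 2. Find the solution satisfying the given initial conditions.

Coefficient matrix A = [[3, -9], [0, -6]].
Characteristic polynomial det(A - λI) = λ^2 + 3λ - 18 = 0.
Eigenvalues λ = -6, 3.
For λ=-6: (A-λI) row 1 is [9, -9], so an eigenvector is (1, 1).
For λ=3: (A-λI) row 1 is [0, -9], so an eigenvector is (-1, 0).
General solution: c_1e^(-6t)(1,1) + c_2e^(3t)(-1,0).
Applying p(0)=1, q(0)=2 gives c_1=2, c_2=1.

p(t) = -e^(3t) + 2e^(-6t), q(t) = 2e^(-6t)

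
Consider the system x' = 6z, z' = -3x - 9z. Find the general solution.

x(t) = -2c_1e^(-3t) + c_2e^(-6t), z(t) = c_1e^(-3t) - c_2e^(-6t)

Coefficient matrix A = [[0, 6], [-3, -9]].
Characteristic polynomial det(A - λI) = λ^2 + 9λ + 18 = 0.
Eigenvalues λ = -3, -6.
For λ=-3: (A-λI) row 1 is [3, 6], so an eigenvector is (-2, 1).
For λ=-6: (A-λI) row 1 is [6, 6], so an eigenvector is (1, -1).
General solution: c_1e^(-3t)(-2,1) + c_2e^(-6t)(1,-1).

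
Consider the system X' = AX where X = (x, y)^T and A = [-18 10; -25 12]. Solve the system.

Coefficient matrix A = [[-18, 10], [-25, 12]].
Characteristic polynomial det(A - λI) = λ^2 + 6λ + 34 = 0.
Eigenvalues λ = -3 ± 5i (complex conjugate pair).
For λ=-3+5i: an eigenvector is (1,2) - i(1,1) = (1 - i, 2 - i).
A real fundamental pair from Re and Im of e^((-3+5i)t)v: X_1 = e^(-3t)(cos(5t)·(1,2) + sin(5t)·(1,1)), X_2 = e^(-3t)(sin(5t)·(1,2) - cos(5t)·(1,1)).
General solution: c_1X_1 + c_2X_2.

x(t) = c_1e^(-3t)sin(5t) + c_1e^(-3t)cos(5t) + c_2e^(-3t)sin(5t) - c_2e^(-3t)cos(5t), y(t) = c_1e^(-3t)sin(5t) + 2c_1e^(-3t)cos(5t) + 2c_2e^(-3t)sin(5t) - c_2e^(-3t)cos(5t)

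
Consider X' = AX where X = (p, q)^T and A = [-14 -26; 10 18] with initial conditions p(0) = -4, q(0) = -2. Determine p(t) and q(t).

p(t) = 58e^(2t)sin(2t) - 4e^(2t)cos(2t), q(t) = -36e^(2t)sin(2t) - 2e^(2t)cos(2t)

Coefficient matrix A = [[-14, -26], [10, 18]].
Characteristic polynomial det(A - λI) = λ^2 - 4λ + 8 = 0.
Eigenvalues λ = 2 ± 2i (complex conjugate pair).
For λ=2+2i: an eigenvector is (3,-2) - i(2,-1) = (3 - 2i, -2 + i).
A real fundamental pair from Re and Im of e^((2+2i)t)v: X_1 = e^(2t)(cos(2t)·(3,-2) + sin(2t)·(2,-1)), X_2 = e^(2t)(sin(2t)·(3,-2) - cos(2t)·(2,-1)).
General solution: C_1X_1 + C_2X_2.
Applying p(0)=-4, q(0)=-2 gives C_1=8, C_2=14.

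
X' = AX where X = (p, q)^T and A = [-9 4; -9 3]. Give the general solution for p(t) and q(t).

p(t) = 2K_1e^(-3t) + 2K_2te^(-3t) - K_2e^(-3t), q(t) = 3K_1e^(-3t) + 3K_2te^(-3t) - K_2e^(-3t)

Coefficient matrix A = [[-9, 4], [-9, 3]].
Characteristic polynomial det(A - λI) = λ^2 + 6λ + 9 = 0.
Single eigenvalue λ = -3 with algebraic multiplicity 2.
Eigenvector v = (2,3); generalized eigenvector w with (A-λI)w=v is (-1,-1).
General solution: e^(-3t)[K_1·v + K_2·(t·v + w)].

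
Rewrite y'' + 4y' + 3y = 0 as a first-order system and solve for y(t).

y(t) = c_1e^(-t) + c_2e^(-3t)

Let x_1 = y, x_2 = y'. Then x_1' = x_2 and x_2' = -3x_1 - 4x_2.
A = [[0,1],[-3,-4]]; det(A-λI) = λ^2 + 4λ + 3.
Eigenvalues λ = -1, -3 with eigenvectors (1,-1), (1,-3).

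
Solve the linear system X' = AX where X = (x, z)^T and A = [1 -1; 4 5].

x(t) = -C_1e^(3t) - C_2te^(3t) + C_2e^(3t), z(t) = 2C_1e^(3t) + 2C_2te^(3t) - C_2e^(3t)

Coefficient matrix A = [[1, -1], [4, 5]].
Characteristic polynomial det(A - λI) = λ^2 - 6λ + 9 = 0.
Single eigenvalue λ = 3 with algebraic multiplicity 2.
Eigenvector v = (-1,2); generalized eigenvector w with (A-λI)w=v is (1,-1).
General solution: e^(3t)[C_1·v + C_2·(t·v + w)].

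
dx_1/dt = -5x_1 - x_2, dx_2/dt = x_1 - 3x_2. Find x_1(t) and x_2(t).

x_1(t) = -c_1e^(-4t) - c_2te^(-4t) + 3c_2e^(-4t), x_2(t) = c_1e^(-4t) + c_2te^(-4t) - 2c_2e^(-4t)

Coefficient matrix A = [[-5, -1], [1, -3]].
Characteristic polynomial det(A - λI) = λ^2 + 8λ + 16 = 0.
Single eigenvalue λ = -4 with algebraic multiplicity 2.
Eigenvector v = (-1,1); generalized eigenvector w with (A-λI)w=v is (3,-2).
General solution: e^(-4t)[c_1·v + c_2·(t·v + w)].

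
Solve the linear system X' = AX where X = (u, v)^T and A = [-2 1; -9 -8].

Coefficient matrix A = [[-2, 1], [-9, -8]].
Characteristic polynomial det(A - λI) = λ^2 + 10λ + 25 = 0.
Single eigenvalue λ = -5 with algebraic multiplicity 2.
Eigenvector v = (-1,3); generalized eigenvector w with (A-λI)w=v is (0,-1).
General solution: e^(-5t)[K_1·v + K_2·(t·v + w)].

u(t) = -K_1e^(-5t) - K_2te^(-5t), v(t) = 3K_1e^(-5t) + 3K_2te^(-5t) - K_2e^(-5t)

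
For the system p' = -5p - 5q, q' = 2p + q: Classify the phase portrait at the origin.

stable spiral

A = [[-5,-5],[2,1]]; det(A-λI) = λ^2 + 4λ + 5.
λ = -2 ± i: negative real part.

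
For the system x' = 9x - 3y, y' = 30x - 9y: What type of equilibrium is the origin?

A = [[9,-3],[30,-9]]; det(A-λI) = λ^2 + 9.
λ = 0 ± 3i: zero real part.

center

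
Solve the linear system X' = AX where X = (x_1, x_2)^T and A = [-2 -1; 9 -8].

Coefficient matrix A = [[-2, -1], [9, -8]].
Characteristic polynomial det(A - λI) = λ^2 + 10λ + 25 = 0.
Single eigenvalue λ = -5 with algebraic multiplicity 2.
Eigenvector v = (-1,-3); generalized eigenvector w with (A-λI)w=v is (0,1).
General solution: e^(-5t)[K_1·v + K_2·(t·v + w)].

x_1(t) = -K_1e^(-5t) - K_2te^(-5t), x_2(t) = -3K_1e^(-5t) - 3K_2te^(-5t) + K_2e^(-5t)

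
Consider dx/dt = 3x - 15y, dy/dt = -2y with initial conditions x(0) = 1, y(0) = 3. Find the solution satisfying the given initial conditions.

x(t) = -8e^(3t) + 9e^(-2t), y(t) = 3e^(-2t)

Coefficient matrix A = [[3, -15], [0, -2]].
Characteristic polynomial det(A - λI) = λ^2 - λ - 6 = 0.
Eigenvalues λ = 3, -2.
For λ=3: (A-λI) row 1 is [0, -15], so an eigenvector is (-1, 0).
For λ=-2: (A-λI) row 1 is [5, -15], so an eigenvector is (-3, -1).
General solution: C_1e^(3t)(-1,0) + C_2e^(-2t)(-3,-1).
Applying x(0)=1, y(0)=3 gives C_1=8, C_2=-3.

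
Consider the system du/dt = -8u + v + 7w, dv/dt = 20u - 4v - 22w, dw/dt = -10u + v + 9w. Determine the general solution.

Coefficient matrix A = [[-8, 1, 7], [20, -4, -22], [-10, 1, 9]].
det(A - λI) = 0 gives eigenvalues λ = 2, -2, -3.
For λ=2: eigenvector (-1,4,-2).
For λ=-2: eigenvector (1,-1,1).
For λ=-3: eigenvector (1,-2,1).
General solution: C_1e^(2t)(-1,4,-2) + C_2e^(-2t)(1,-1,1) + C_3e^(-3t)(1,-2,1).

u(t) = -C_1e^(2t) + C_2e^(-2t) + C_3e^(-3t), v(t) = 4C_1e^(2t) - C_2e^(-2t) - 2C_3e^(-3t), w(t) = -2C_1e^(2t) + C_2e^(-2t) + C_3e^(-3t)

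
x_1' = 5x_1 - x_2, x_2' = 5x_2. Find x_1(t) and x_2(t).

Coefficient matrix A = [[5, -1], [0, 5]].
Characteristic polynomial det(A - λI) = λ^2 - 10λ + 25 = 0.
Single eigenvalue λ = 5 with algebraic multiplicity 2.
Eigenvector v = (-1,0); generalized eigenvector w with (A-λI)w=v is (2,1).
General solution: e^(5t)[K_1·v + K_2·(t·v + w)].

x_1(t) = -K_1e^(5t) - K_2te^(5t) + 2K_2e^(5t), x_2(t) = K_2e^(5t)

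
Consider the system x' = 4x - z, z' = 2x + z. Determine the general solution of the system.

x(t) = C_1e^(2t) - C_2e^(3t), z(t) = 2C_1e^(2t) - C_2e^(3t)

Coefficient matrix A = [[4, -1], [2, 1]].
Characteristic polynomial det(A - λI) = λ^2 - 5λ + 6 = 0.
Eigenvalues λ = 2, 3.
For λ=2: (A-λI) row 1 is [2, -1], so an eigenvector is (1, 2).
For λ=3: (A-λI) row 1 is [1, -1], so an eigenvector is (-1, -1).
General solution: C_1e^(2t)(1,2) + C_2e^(3t)(-1,-1).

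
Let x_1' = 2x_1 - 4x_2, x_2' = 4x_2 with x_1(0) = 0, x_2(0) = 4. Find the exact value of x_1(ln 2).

A = [[2,-4],[0,4]]; eigenvalues λ = 4, 2.
Eigenvectors: (2,-1) for λ=4, (-1,0) for λ=2.
From the initial condition, c_1 = -4, c_2 = -8.
x_1(ln 2) = (-4)(2^4)(2) + (-8)(2^2)(-1) = -96.

-96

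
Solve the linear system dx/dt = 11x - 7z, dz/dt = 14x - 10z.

x(t) = C_1e^(-3t) + C_2e^(4t), z(t) = 2C_1e^(-3t) + C_2e^(4t)

Coefficient matrix A = [[11, -7], [14, -10]].
Characteristic polynomial det(A - λI) = λ^2 - λ - 12 = 0.
Eigenvalues λ = -3, 4.
For λ=-3: (A-λI) row 1 is [14, -7], so an eigenvector is (1, 2).
For λ=4: (A-λI) row 1 is [7, -7], so an eigenvector is (1, 1).
General solution: C_1e^(-3t)(1,2) + C_2e^(4t)(1,1).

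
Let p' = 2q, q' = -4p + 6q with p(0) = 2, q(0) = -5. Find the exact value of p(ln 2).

A = [[0,2],[-4,6]]; eigenvalues λ = 4, 2.
Eigenvectors: (-1,-2) for λ=4, (1,1) for λ=2.
From the initial condition, c_1 = 7, c_2 = 9.
p(ln 2) = (7)(2^4)(-1) + (9)(2^2)(1) = -76.

-76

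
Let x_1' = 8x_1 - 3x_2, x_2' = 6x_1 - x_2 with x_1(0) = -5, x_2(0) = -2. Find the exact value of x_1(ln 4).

-8144

A = [[8,-3],[6,-1]]; eigenvalues λ = 2, 5.
Eigenvectors: (1,2) for λ=2, (-1,-1) for λ=5.
From the initial condition, c_1 = 3, c_2 = 8.
x_1(ln 4) = (3)(4^2)(1) + (8)(4^5)(-1) = -8144.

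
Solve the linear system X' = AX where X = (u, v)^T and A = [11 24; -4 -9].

Coefficient matrix A = [[11, 24], [-4, -9]].
Characteristic polynomial det(A - λI) = λ^2 - 2λ - 3 = 0.
Eigenvalues λ = -1, 3.
For λ=-1: (A-λI) row 1 is [12, 24], so an eigenvector is (-2, 1).
For λ=3: (A-λI) row 1 is [8, 24], so an eigenvector is (3, -1).
General solution: C_1e^(-t)(-2,1) + C_2e^(3t)(3,-1).

u(t) = -2C_1e^(-t) + 3C_2e^(3t), v(t) = C_1e^(-t) - C_2e^(3t)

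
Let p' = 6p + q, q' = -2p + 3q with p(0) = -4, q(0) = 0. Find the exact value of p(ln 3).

A = [[6,1],[-2,3]]; eigenvalues λ = 5, 4.
Eigenvectors: (-1,1) for λ=5, (1,-2) for λ=4.
From the initial condition, c_1 = 8, c_2 = 4.
p(ln 3) = (8)(3^5)(-1) + (4)(3^4)(1) = -1620.

-1620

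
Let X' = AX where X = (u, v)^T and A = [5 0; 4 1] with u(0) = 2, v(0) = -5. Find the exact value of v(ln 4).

2020

A = [[5,0],[4,1]]; eigenvalues λ = 5, 1.
Eigenvectors: (-1,-1) for λ=5, (0,1) for λ=1.
From the initial condition, c_1 = -2, c_2 = -7.
v(ln 4) = (-2)(4^5)(-1) + (-7)(4^1)(1) = 2020.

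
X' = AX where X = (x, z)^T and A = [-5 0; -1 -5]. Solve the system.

x(t) = -C_2e^(-5t), z(t) = C_1e^(-5t) + C_2te^(-5t) + 3C_2e^(-5t)

Coefficient matrix A = [[-5, 0], [-1, -5]].
Characteristic polynomial det(A - λI) = λ^2 + 10λ + 25 = 0.
Single eigenvalue λ = -5 with algebraic multiplicity 2.
Eigenvector v = (0,1); generalized eigenvector w with (A-λI)w=v is (-1,3).
General solution: e^(-5t)[C_1·v + C_2·(t·v + w)].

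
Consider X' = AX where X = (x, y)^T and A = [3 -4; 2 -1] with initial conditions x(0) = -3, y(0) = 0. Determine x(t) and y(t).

Coefficient matrix A = [[3, -4], [2, -1]].
Characteristic polynomial det(A - λI) = λ^2 - 2λ + 5 = 0.
Eigenvalues λ = 1 ± 2i (complex conjugate pair).
For λ=1+2i: an eigenvector is (1,1) - i(-1,0) = (1 + i, 1).
A real fundamental pair from Re and Im of e^((1+2i)t)v: X_1 = e^(t)(cos(2t)·(1,1) + sin(2t)·(-1,0)), X_2 = e^(t)(sin(2t)·(1,1) - cos(2t)·(-1,0)).
General solution: K_1X_1 + K_2X_2.
Applying x(0)=-3, y(0)=0 gives K_1=0, K_2=-3.

x(t) = -3e^(t)sin(2t) - 3e^(t)cos(2t), y(t) = -3e^(t)sin(2t)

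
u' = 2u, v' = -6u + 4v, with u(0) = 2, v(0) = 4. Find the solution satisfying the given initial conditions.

Coefficient matrix A = [[2, 0], [-6, 4]].
Characteristic polynomial det(A - λI) = λ^2 - 6λ + 8 = 0.
Eigenvalues λ = 4, 2.
For λ=4: (A-λI) row 1 is [-2, 0], so an eigenvector is (0, -1).
For λ=2: (A-λI) row 2 is [-6, 2], so an eigenvector is (-1, -3).
General solution: K_1e^(4t)(0,-1) + K_2e^(2t)(-1,-3).
Applying u(0)=2, v(0)=4 gives K_1=2, K_2=-2.

u(t) = 2e^(2t), v(t) = -2e^(4t) + 6e^(2t)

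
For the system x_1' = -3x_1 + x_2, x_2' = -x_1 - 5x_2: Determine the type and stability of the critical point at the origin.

A = [[-3,1],[-1,-5]]; det(A-λI) = λ^2 + 8λ + 16.
repeated λ = -4 with a single eigenvector.

stable improper node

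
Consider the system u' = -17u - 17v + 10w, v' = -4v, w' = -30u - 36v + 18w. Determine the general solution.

Coefficient matrix A = [[-17, -17, 10], [0, -4, 0], [-30, -36, 18]].
det(A - λI) = 0 gives eigenvalues λ = 3, -2, -4.
For λ=3: eigenvector (1,0,2).
For λ=-2: eigenvector (-2,0,-3).
For λ=-4: eigenvector (1,1,3).
General solution: K_1e^(3t)(1,0,2) + K_2e^(-2t)(-2,0,-3) + K_3e^(-4t)(1,1,3).

u(t) = K_1e^(3t) - 2K_2e^(-2t) + K_3e^(-4t), v(t) = K_3e^(-4t), w(t) = 2K_1e^(3t) - 3K_2e^(-2t) + 3K_3e^(-4t)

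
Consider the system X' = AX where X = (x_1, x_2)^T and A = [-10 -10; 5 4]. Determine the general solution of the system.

Coefficient matrix A = [[-10, -10], [5, 4]].
Characteristic polynomial det(A - λI) = λ^2 + 6λ + 10 = 0.
Eigenvalues λ = -3 ± i (complex conjugate pair).
For λ=-3+i: an eigenvector is (-3,2) - i(1,-1) = (-3 - i, 2 + i).
A real fundamental pair from Re and Im of e^((-3+i)t)v: X_1 = e^(-3t)(cos(t)·(-3,2) + sin(t)·(1,-1)), X_2 = e^(-3t)(sin(t)·(-3,2) - cos(t)·(1,-1)).
General solution: C_1X_1 + C_2X_2.

x_1(t) = C_1e^(-3t)sin(t) - 3C_1e^(-3t)cos(t) - 3C_2e^(-3t)sin(t) - C_2e^(-3t)cos(t), x_2(t) = -C_1e^(-3t)sin(t) + 2C_1e^(-3t)cos(t) + 2C_2e^(-3t)sin(t) + C_2e^(-3t)cos(t)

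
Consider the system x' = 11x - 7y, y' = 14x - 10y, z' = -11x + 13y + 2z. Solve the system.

x(t) = c_1e^(4t) + c_3e^(-3t), y(t) = c_1e^(4t) + 2c_3e^(-3t), z(t) = c_1e^(4t) + c_2e^(2t) - 3c_3e^(-3t)

Coefficient matrix A = [[11, -7, 0], [14, -10, 0], [-11, 13, 2]].
det(A - λI) = 0 gives eigenvalues λ = 4, 2, -3.
For λ=4: eigenvector (1,1,1).
For λ=2: eigenvector (0,0,1).
For λ=-3: eigenvector (1,2,-3).
General solution: c_1e^(4t)(1,1,1) + c_2e^(2t)(0,0,1) + c_3e^(-3t)(1,2,-3).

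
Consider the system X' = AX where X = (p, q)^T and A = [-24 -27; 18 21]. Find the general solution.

p(t) = c_1e^(3t) + 3c_2e^(-6t), q(t) = -c_1e^(3t) - 2c_2e^(-6t)

Coefficient matrix A = [[-24, -27], [18, 21]].
Characteristic polynomial det(A - λI) = λ^2 + 3λ - 18 = 0.
Eigenvalues λ = 3, -6.
For λ=3: (A-λI) row 1 is [-27, -27], so an eigenvector is (1, -1).
For λ=-6: (A-λI) row 1 is [-18, -27], so an eigenvector is (3, -2).
General solution: c_1e^(3t)(1,-1) + c_2e^(-6t)(3,-2).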